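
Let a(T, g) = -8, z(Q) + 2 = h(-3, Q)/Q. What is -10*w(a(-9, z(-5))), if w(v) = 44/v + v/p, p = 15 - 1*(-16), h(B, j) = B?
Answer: 1785/31 ≈ 57.581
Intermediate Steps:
z(Q) = -2 - 3/Q
p = 31 (p = 15 + 16 = 31)
w(v) = 44/v + v/31
-10*w(a(-9, z(-5))) = -10*(44/(-8) + (1/31)*(-8)) = -10*(44*(-1/8) - 8/31) = -10*(-11/2 - 8/31) = -10*(-357/62) = 1785/31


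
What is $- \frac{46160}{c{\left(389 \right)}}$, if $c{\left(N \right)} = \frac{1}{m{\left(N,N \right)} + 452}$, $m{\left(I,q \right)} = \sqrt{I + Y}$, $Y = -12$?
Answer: $-20864320 - 46160 \sqrt{377} \approx -2.1761 \cdot 10^{7}$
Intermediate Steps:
$m{\left(I,q \right)} = \sqrt{-12 + I}$ ($m{\left(I,q \right)} = \sqrt{I - 12} = \sqrt{-12 + I}$)
$c{\left(N \right)} = \frac{1}{452 + \sqrt{-12 + N}}$ ($c{\left(N \right)} = \frac{1}{\sqrt{-12 + N} + 452} = \frac{1}{452 + \sqrt{-12 + N}}$)
$- \frac{46160}{c{\left(389 \right)}} = - \frac{46160}{\frac{1}{452 + \sqrt{-12 + 389}}} = - \frac{46160}{\frac{1}{452 + \sqrt{377}}} = - 46160 \left(452 + \sqrt{377}\right) = -20864320 - 46160 \sqrt{377}$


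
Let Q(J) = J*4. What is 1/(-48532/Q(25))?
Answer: -25/12133 ≈ -0.0020605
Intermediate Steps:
Q(J) = 4*J
1/(-48532/Q(25)) = 1/(-48532/(4*25)) = 1/(-48532/100) = 1/(-48532*1/100) = 1/(-12133/25) = -25/12133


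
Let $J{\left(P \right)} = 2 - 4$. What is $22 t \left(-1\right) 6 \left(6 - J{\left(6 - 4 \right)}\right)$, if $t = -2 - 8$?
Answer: $10560$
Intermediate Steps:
$J{\left(P \right)} = -2$
$t = -10$
$22 t \left(-1\right) 6 \left(6 - J{\left(6 - 4 \right)}\right) = 22 \left(-10\right) \left(-1\right) 6 \left(6 - -2\right) = - 220 \left(- 6 \left(6 + 2\right)\right) = - 220 \left(\left(-6\right) 8\right) = \left(-220\right) \left(-48\right) = 10560$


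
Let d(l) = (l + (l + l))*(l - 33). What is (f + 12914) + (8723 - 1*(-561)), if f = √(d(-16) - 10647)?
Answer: 22198 + I*√8295 ≈ 22198.0 + 91.077*I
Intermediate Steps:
d(l) = 3*l*(-33 + l) (d(l) = (l + 2*l)*(-33 + l) = (3*l)*(-33 + l) = 3*l*(-33 + l))
f = I*√8295 (f = √(3*(-16)*(-33 - 16) - 10647) = √(3*(-16)*(-49) - 10647) = √(2352 - 10647) = √(-8295) = I*√8295 ≈ 91.077*I)
(f + 12914) + (8723 - 1*(-561)) = (I*√8295 + 12914) + (8723 - 1*(-561)) = (12914 + I*√8295) + (8723 + 561) = (12914 + I*√8295) + 9284 = 22198 + I*√8295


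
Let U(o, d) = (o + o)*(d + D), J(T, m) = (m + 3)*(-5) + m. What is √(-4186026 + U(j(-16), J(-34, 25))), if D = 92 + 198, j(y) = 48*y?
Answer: I*√4454826 ≈ 2110.6*I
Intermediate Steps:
D = 290
J(T, m) = -15 - 4*m (J(T, m) = (3 + m)*(-5) + m = (-15 - 5*m) + m = -15 - 4*m)
U(o, d) = 2*o*(290 + d) (U(o, d) = (o + o)*(d + 290) = (2*o)*(290 + d) = 2*o*(290 + d))
√(-4186026 + U(j(-16), J(-34, 25))) = √(-4186026 + 2*(48*(-16))*(290 + (-15 - 4*25))) = √(-4186026 + 2*(-768)*(290 + (-15 - 100))) = √(-4186026 + 2*(-768)*(290 - 115)) = √(-4186026 + 2*(-768)*175) = √(-4186026 - 268800) = √(-4454826) = I*√4454826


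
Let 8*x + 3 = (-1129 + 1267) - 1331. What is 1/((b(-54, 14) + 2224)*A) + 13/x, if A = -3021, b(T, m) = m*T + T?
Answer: -8543411/98248962 ≈ -0.086957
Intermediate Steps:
b(T, m) = T + T*m (b(T, m) = T*m + T = T + T*m)
x = -299/2 (x = -3/8 + ((-1129 + 1267) - 1331)/8 = -3/8 + (138 - 1331)/8 = -3/8 + (⅛)*(-1193) = -3/8 - 1193/8 = -299/2 ≈ -149.50)
1/((b(-54, 14) + 2224)*A) + 13/x = 1/((-54*(1 + 14) + 2224)*(-3021)) + 13/(-299/2) = -1/3021/(-54*15 + 2224) + 13*(-2/299) = -1/3021/(-810 + 2224) - 2/23 = -1/3021/1414 - 2/23 = (1/1414)*(-1/3021) - 2/23 = -1/4271694 - 2/23 = -8543411/98248962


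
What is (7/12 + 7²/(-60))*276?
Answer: -322/5 ≈ -64.400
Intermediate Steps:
(7/12 + 7²/(-60))*276 = (7*(1/12) + 49*(-1/60))*276 = (7/12 - 49/60)*276 = -7/30*276 = -322/5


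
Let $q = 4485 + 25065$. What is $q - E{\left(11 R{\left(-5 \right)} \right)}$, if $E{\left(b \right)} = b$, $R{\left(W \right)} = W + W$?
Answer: $29660$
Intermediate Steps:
$R{\left(W \right)} = 2 W$
$q = 29550$
$q - E{\left(11 R{\left(-5 \right)} \right)} = 29550 - 11 \cdot 2 \left(-5\right) = 29550 - 11 \left(-10\right) = 29550 - -110 = 29550 + 110 = 29660$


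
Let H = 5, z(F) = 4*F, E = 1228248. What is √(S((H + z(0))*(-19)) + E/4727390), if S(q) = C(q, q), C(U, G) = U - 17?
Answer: 2*I*√156074613027655/2363695 ≈ 10.571*I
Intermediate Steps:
C(U, G) = -17 + U
S(q) = -17 + q
√(S((H + z(0))*(-19)) + E/4727390) = √((-17 + (5 + 4*0)*(-19)) + 1228248/4727390) = √((-17 + (5 + 0)*(-19)) + 1228248*(1/4727390)) = √((-17 + 5*(-19)) + 614124/2363695) = √((-17 - 95) + 614124/2363695) = √(-112 + 614124/2363695) = √(-264119716/2363695) = 2*I*√156074613027655/2363695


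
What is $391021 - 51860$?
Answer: $339161$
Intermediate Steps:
$391021 - 51860 = 339161$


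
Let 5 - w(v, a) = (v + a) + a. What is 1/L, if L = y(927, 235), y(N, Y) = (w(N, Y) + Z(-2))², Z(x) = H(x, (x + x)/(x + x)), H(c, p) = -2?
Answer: 1/1943236 ≈ 5.1461e-7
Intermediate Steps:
Z(x) = -2
w(v, a) = 5 - v - 2*a (w(v, a) = 5 - ((v + a) + a) = 5 - ((a + v) + a) = 5 - (v + 2*a) = 5 + (-v - 2*a) = 5 - v - 2*a)
y(N, Y) = (3 - N - 2*Y)² (y(N, Y) = ((5 - N - 2*Y) - 2)² = (3 - N - 2*Y)²)
L = 1943236 (L = (-3 + 927 + 2*235)² = (-3 + 927 + 470)² = 1394² = 1943236)
1/L = 1/1943236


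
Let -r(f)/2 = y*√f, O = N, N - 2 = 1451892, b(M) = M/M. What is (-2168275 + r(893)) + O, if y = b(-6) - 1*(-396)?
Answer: -716381 - 794*√893 ≈ -7.4011e+5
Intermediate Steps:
b(M) = 1
N = 1451894 (N = 2 + 1451892 = 1451894)
O = 1451894
y = 397 (y = 1 - 1*(-396) = 1 + 396 = 397)
r(f) = -794*√f
(-2168275 + r(893)) + O = (-2168275 - 794*√893) + 1451894 = -716381 - 794*√893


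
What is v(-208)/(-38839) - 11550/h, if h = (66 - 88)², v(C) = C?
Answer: -20385899/854458 ≈ -23.858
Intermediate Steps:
h = 484 (h = (-22)² = 484)
v(-208)/(-38839) - 11550/h = -208/(-38839) - 11550/484 = -208*(-1/38839) - 11550*1/484 = 208/38839 - 525/22 = -20385899/854458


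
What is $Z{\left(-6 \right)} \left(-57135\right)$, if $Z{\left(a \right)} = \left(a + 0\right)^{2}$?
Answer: $-2056860$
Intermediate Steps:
$Z{\left(a \right)} = a^{2}$
$Z{\left(-6 \right)} \left(-57135\right) = \left(-6\right)^{2} \left(-57135\right) = 36 \left(-57135\right) = -2056860$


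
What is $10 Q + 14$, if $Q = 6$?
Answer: $74$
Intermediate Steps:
$10 Q + 14 = 10 \cdot 6 + 14 = 60 + 14 = 74$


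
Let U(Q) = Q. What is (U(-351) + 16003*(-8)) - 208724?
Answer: -337099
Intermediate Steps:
(U(-351) + 16003*(-8)) - 208724 = (-351 + 16003*(-8)) - 208724 = (-351 - 128024) - 208724 = -128375 - 208724 = -337099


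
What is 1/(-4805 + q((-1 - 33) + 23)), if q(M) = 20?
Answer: -1/4785 ≈ -0.00020899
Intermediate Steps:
1/(-4805 + q((-1 - 33) + 23)) = 1/(-4805 + 20) = 1/(-4785) = -1/4785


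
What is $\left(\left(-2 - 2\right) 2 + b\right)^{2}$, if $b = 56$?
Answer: $2304$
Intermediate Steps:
$\left(\left(-2 - 2\right) 2 + b\right)^{2} = \left(\left(-2 - 2\right) 2 + 56\right)^{2} = \left(\left(-4\right) 2 + 56\right)^{2} = \left(-8 + 56\right)^{2} = 48^{2} = 2304$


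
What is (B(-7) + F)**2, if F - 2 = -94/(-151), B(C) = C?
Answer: 436921/22801 ≈ 19.162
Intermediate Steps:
F = 396/151 (F = 2 - 94/(-151) = 2 - 94*(-1/151) = 2 + 94/151 = 396/151 ≈ 2.6225)
(B(-7) + F)**2 = (-7 + 396/151)**2 = (-661/151)**2 = 436921/22801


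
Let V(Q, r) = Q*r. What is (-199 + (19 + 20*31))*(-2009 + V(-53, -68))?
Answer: 701800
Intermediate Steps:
(-199 + (19 + 20*31))*(-2009 + V(-53, -68)) = (-199 + (19 + 20*31))*(-2009 - 53*(-68)) = (-199 + (19 + 620))*(-2009 + 3604) = (-199 + 639)*1595 = 440*1595 = 701800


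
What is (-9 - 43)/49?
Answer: -52/49 ≈ -1.0612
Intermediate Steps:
(-9 - 43)/49 = -52*1/49 = -52/49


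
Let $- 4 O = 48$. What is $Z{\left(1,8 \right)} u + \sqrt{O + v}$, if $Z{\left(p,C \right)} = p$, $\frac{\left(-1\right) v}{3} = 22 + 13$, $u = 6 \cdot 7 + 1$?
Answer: $43 + 3 i \sqrt{13} \approx 43.0 + 10.817 i$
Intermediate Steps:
$O = -12$ ($O = \left(- \frac{1}{4}\right) 48 = -12$)
$u = 43$ ($u = 42 + 1 = 43$)
$v = -105$ ($v = - 3 \left(22 + 13\right) = \left(-3\right) 35 = -105$)
$Z{\left(1,8 \right)} u + \sqrt{O + v} = 1 \cdot 43 + \sqrt{-12 - 105} = 43 + \sqrt{-117} = 43 + 3 i \sqrt{13}$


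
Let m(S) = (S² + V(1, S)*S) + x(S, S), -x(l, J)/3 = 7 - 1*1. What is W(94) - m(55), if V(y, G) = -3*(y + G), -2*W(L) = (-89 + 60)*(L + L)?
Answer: 8959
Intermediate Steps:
x(l, J) = -18 (x(l, J) = -3*(7 - 1*1) = -3*(7 - 1) = -3*6 = -18)
W(L) = 29*L (W(L) = -(-89 + 60)*(L + L)/2 = -(-29)*2*L/2 = -(-29)*L = 29*L)
V(y, G) = -3*G - 3*y (V(y, G) = -3*(G + y) = -3*G - 3*y)
m(S) = -18 + S² + S*(-3 - 3*S) (m(S) = (S² + (-3*S - 3*1)*S) - 18 = (S² + (-3*S - 3)*S) - 18 = (S² + (-3 - 3*S)*S) - 18 = (S² + S*(-3 - 3*S)) - 18 = -18 + S² + S*(-3 - 3*S))
W(94) - m(55) = 29*94 - (-18 + 55² - 3*55*(1 + 55)) = 2726 - (-18 + 3025 - 3*55*56) = 2726 - (-18 + 3025 - 9240) = 2726 - 1*(-6233) = 2726 + 6233 = 8959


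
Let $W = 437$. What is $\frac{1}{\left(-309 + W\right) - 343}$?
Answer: $- \frac{1}{215} \approx -0.0046512$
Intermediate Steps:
$\frac{1}{\left(-309 + W\right) - 343} = \frac{1}{\left(-309 + 437\right) - 343} = \frac{1}{128 - 343} = \frac{1}{-215} = - \frac{1}{215}$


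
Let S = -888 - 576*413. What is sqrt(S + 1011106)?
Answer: 13*sqrt(4570) ≈ 878.82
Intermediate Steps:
S = -238776 (S = -888 - 237888 = -238776)
sqrt(S + 1011106) = sqrt(-238776 + 1011106) = sqrt(772330) = 13*sqrt(4570)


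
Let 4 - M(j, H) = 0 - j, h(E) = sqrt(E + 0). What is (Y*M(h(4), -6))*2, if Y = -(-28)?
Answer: 336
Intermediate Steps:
h(E) = sqrt(E)
Y = 28 (Y = -7*(-4) = 28)
M(j, H) = 4 + j (M(j, H) = 4 - (0 - j) = 4 - (-1)*j = 4 + j)
(Y*M(h(4), -6))*2 = (28*(4 + sqrt(4)))*2 = (28*(4 + 2))*2 = (28*6)*2 = 168*2 = 336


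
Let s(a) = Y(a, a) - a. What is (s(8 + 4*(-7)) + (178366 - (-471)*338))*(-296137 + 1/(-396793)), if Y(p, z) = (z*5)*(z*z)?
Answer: -34967634298440928/396793 ≈ -8.8126e+10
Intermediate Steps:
Y(p, z) = 5*z**3 (Y(p, z) = (5*z)*z**2 = 5*z**3)
s(a) = -a + 5*a**3 (s(a) = 5*a**3 - a = -a + 5*a**3)
(s(8 + 4*(-7)) + (178366 - (-471)*338))*(-296137 + 1/(-396793)) = ((-(8 + 4*(-7)) + 5*(8 + 4*(-7))**3) + (178366 - (-471)*338))*(-296137 + 1/(-396793)) = ((-(8 - 28) + 5*(8 - 28)**3) + (178366 - 1*(-159198)))*(-296137 - 1/396793) = ((-1*(-20) + 5*(-20)**3) + (178366 + 159198))*(-117505088642/396793) = ((20 + 5*(-8000)) + 337564)*(-117505088642/396793) = ((20 - 40000) + 337564)*(-117505088642/396793) = (-39980 + 337564)*(-117505088642/396793) = 297584*(-117505088642/396793) = -34967634298440928/396793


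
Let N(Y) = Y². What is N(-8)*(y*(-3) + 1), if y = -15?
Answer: 2944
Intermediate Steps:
N(-8)*(y*(-3) + 1) = (-8)²*(-15*(-3) + 1) = 64*(45 + 1) = 64*46 = 2944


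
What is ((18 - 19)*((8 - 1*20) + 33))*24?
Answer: -504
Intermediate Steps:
((18 - 19)*((8 - 1*20) + 33))*24 = -((8 - 20) + 33)*24 = -(-12 + 33)*24 = -1*21*24 = -21*24 = -504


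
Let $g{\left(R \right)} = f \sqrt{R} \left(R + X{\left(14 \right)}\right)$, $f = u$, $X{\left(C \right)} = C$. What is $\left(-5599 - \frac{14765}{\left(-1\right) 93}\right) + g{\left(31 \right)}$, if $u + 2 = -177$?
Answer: $- \frac{505942}{93} - 8055 \sqrt{31} \approx -50289.0$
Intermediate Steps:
$u = -179$ ($u = -2 - 177 = -179$)
$f = -179$
$g{\left(R \right)} = - 179 \sqrt{R} \left(14 + R\right)$ ($g{\left(R \right)} = - 179 \sqrt{R} \left(R + 14\right) = - 179 \sqrt{R} \left(14 + R\right)$)
$\left(-5599 - \frac{14765}{\left(-1\right) 93}\right) + g{\left(31 \right)} = \left(-5599 - \frac{14765}{\left(-1\right) 93}\right) + 179 \sqrt{31} \left(-14 - 31\right) = \left(-5599 - \frac{14765}{-93}\right) + 179 \sqrt{31} \left(-14 - 31\right) = \left(-5599 - - \frac{14765}{93}\right) + 179 \sqrt{31} \left(-45\right) = \left(-5599 + \frac{14765}{93}\right) - 8055 \sqrt{31} = - \frac{505942}{93} - 8055 \sqrt{31}$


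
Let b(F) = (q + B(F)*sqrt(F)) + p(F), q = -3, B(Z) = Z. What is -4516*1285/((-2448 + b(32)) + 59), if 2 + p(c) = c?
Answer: 3426706930/1386569 + 185697920*sqrt(2)/1386569 ≈ 2660.8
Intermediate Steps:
p(c) = -2 + c
b(F) = -5 + F + F**(3/2) (b(F) = (-3 + F*sqrt(F)) + (-2 + F) = (-3 + F**(3/2)) + (-2 + F) = -5 + F + F**(3/2))
-4516*1285/((-2448 + b(32)) + 59) = -4516*1285/((-2448 + (-5 + 32 + 32**(3/2))) + 59) = -4516*1285/((-2448 + (-5 + 32 + 128*sqrt(2))) + 59) = -4516*1285/((-2448 + (27 + 128*sqrt(2))) + 59) = -4516*1285/((-2421 + 128*sqrt(2)) + 59) = -4516*1285/(-2362 + 128*sqrt(2)) = -4516/(-2362/1285 + 128*sqrt(2)/1285)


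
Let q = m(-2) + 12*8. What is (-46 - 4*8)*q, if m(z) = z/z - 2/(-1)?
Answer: -7722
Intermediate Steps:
m(z) = 3 (m(z) = 1 - 2*(-1) = 1 + 2 = 3)
q = 99 (q = 3 + 12*8 = 3 + 96 = 99)
(-46 - 4*8)*q = (-46 - 4*8)*99 = (-46 - 32)*99 = -78*99 = -7722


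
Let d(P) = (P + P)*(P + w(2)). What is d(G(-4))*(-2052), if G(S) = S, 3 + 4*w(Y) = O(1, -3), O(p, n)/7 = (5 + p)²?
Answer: 956232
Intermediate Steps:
O(p, n) = 7*(5 + p)²
w(Y) = 249/4 (w(Y) = -¾ + (7*(5 + 1)²)/4 = -¾ + (7*6²)/4 = -¾ + (7*36)/4 = -¾ + (¼)*252 = -¾ + 63 = 249/4)
d(P) = 2*P*(249/4 + P) (d(P) = (P + P)*(P + 249/4) = (2*P)*(249/4 + P) = 2*P*(249/4 + P))
d(G(-4))*(-2052) = ((½)*(-4)*(249 + 4*(-4)))*(-2052) = ((½)*(-4)*(249 - 16))*(-2052) = ((½)*(-4)*233)*(-2052) = -466*(-2052) = 956232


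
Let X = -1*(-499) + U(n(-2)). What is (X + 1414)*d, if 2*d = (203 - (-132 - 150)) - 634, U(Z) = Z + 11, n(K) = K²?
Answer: -143636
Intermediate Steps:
U(Z) = 11 + Z
d = -149/2 (d = ((203 - (-132 - 150)) - 634)/2 = ((203 - 1*(-282)) - 634)/2 = ((203 + 282) - 634)/2 = (485 - 634)/2 = (½)*(-149) = -149/2 ≈ -74.500)
X = 514 (X = -1*(-499) + (11 + (-2)²) = 499 + (11 + 4) = 499 + 15 = 514)
(X + 1414)*d = (514 + 1414)*(-149/2) = 1928*(-149/2) = -143636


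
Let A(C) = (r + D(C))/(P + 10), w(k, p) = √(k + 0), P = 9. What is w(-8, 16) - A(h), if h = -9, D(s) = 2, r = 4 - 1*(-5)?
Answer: -11/19 + 2*I*√2 ≈ -0.57895 + 2.8284*I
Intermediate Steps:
r = 9 (r = 4 + 5 = 9)
w(k, p) = √k
A(C) = 11/19 (A(C) = (9 + 2)/(9 + 10) = 11/19)
w(-8, 16) - A(h) = √(-8) - 1*11/19 = 2*I*√2 - 11/19 = -11/19 + 2*I*√2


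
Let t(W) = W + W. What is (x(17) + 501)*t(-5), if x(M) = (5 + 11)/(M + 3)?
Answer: -5018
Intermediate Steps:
x(M) = 16/(3 + M)
t(W) = 2*W
(x(17) + 501)*t(-5) = (16/(3 + 17) + 501)*(2*(-5)) = (16/20 + 501)*(-10) = (16*(1/20) + 501)*(-10) = (4/5 + 501)*(-10) = (2509/5)*(-10) = -5018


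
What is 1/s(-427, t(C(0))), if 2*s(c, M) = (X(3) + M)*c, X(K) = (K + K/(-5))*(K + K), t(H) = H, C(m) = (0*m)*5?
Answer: -5/15372 ≈ -0.00032527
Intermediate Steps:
C(m) = 0 (C(m) = 0*5 = 0)
X(K) = 8*K²/5 (X(K) = (K + K*(-⅕))*(2*K) = (K - K/5)*(2*K) = (4*K/5)*(2*K) = 8*K²/5)
s(c, M) = c*(72/5 + M)/2 (s(c, M) = (((8/5)*3² + M)*c)/2 = (((8/5)*9 + M)*c)/2 = ((72/5 + M)*c)/2 = (c*(72/5 + M))/2 = c*(72/5 + M)/2)
1/s(-427, t(C(0))) = 1/((⅒)*(-427)*(72 + 5*0)) = 1/((⅒)*(-427)*(72 + 0)) = 1/((⅒)*(-427)*72) = 1/(-15372/5) = -5/15372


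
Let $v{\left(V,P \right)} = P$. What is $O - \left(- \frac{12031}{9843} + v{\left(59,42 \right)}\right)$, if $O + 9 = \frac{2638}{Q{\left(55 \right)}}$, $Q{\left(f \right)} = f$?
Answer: $- \frac{982076}{541365} \approx -1.8141$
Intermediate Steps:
$O = \frac{2143}{55}$ ($O = -9 + \frac{2638}{55} = \frac{2143}{55} \approx 38.964$)
$O - \left(- \frac{12031}{9843} + v{\left(59,42 \right)}\right) = \frac{2143}{55} - \left(42 + \frac{12031}{-9843}\right) = \frac{2143}{55} - \frac{401375}{9843} = - \frac{982076}{541365}$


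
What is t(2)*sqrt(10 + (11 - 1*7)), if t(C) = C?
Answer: 2*sqrt(14) ≈ 7.4833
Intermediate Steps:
t(2)*sqrt(10 + (11 - 1*7)) = 2*sqrt(10 + (11 - 1*7)) = 2*sqrt(10 + (11 - 7)) = 2*sqrt(10 + 4) = 2*sqrt(14)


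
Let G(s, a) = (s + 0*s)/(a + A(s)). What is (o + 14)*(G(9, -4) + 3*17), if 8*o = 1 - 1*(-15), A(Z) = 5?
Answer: 960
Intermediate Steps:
G(s, a) = s/(5 + a) (G(s, a) = (s + 0*s)/(a + 5) = (s + 0)/(5 + a) = s/(5 + a))
o = 2 (o = (1 - 1*(-15))/8 = (1 + 15)/8 = (⅛)*16 = 2)
(o + 14)*(G(9, -4) + 3*17) = (2 + 14)*(9/(5 - 4) + 3*17) = 16*(9/1 + 51) = 16*(9*1 + 51) = 16*(9 + 51) = 16*60 = 960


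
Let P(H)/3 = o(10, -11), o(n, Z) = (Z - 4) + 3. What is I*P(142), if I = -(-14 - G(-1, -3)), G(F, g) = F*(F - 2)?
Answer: -612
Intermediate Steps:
o(n, Z) = -1 + Z (o(n, Z) = (-4 + Z) + 3 = -1 + Z)
G(F, g) = F*(-2 + F)
P(H) = -36 (P(H) = 3*(-1 - 11) = 3*(-12) = -36)
I = 17 (I = -(-14 - (-1)*(-2 - 1)) = -(-14 - (-1)*(-3)) = -(-14 - 1*3) = -(-14 - 3) = -1*(-17) = 17)
I*P(142) = 17*(-36) = -612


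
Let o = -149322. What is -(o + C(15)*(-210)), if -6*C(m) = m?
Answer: 148797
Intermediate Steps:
C(m) = -m/6
-(o + C(15)*(-210)) = -(-149322 - ⅙*15*(-210)) = -(-149322 - 5/2*(-210)) = -(-149322 + 525) = -1*(-148797) = 148797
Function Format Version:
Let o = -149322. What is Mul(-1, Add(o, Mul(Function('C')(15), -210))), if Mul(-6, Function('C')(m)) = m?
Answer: 148797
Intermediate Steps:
Function('C')(m) = Mul(Rational(-1, 6), m)
Mul(-1, Add(o, Mul(Function('C')(15), -210))) = Mul(-1, Add(-149322, Mul(Mul(Rational(-1, 6), 15), -210))) = Mul(-1, Add(-149322, Mul(Rational(-5, 2), -210))) = Mul(-1, Add(-149322, 525)) = Mul(-1, -148797) = 148797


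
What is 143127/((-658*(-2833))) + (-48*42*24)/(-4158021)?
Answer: 32634207783/369096436114 ≈ 0.088416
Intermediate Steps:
143127/((-658*(-2833))) + (-48*42*24)/(-4158021) = 143127/1864114 - 2016*24*(-1/4158021) = 143127*(1/1864114) - 48384*(-1/4158021) = 143127/1864114 + 2304/198001 = 32634207783/369096436114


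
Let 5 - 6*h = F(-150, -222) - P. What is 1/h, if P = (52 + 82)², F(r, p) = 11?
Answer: 3/8975 ≈ 0.00033426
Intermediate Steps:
P = 17956 (P = 134² = 17956)
h = 8975/3 (h = ⅚ - (11 - 1*17956)/6 = ⅚ - (11 - 17956)/6 = ⅚ - ⅙*(-17945) = ⅚ + 17945/6 = 8975/3 ≈ 2991.7)
1/h = 1/(8975/3) = 3/8975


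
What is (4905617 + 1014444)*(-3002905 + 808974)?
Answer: -12988205349791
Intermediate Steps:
(4905617 + 1014444)*(-3002905 + 808974) = 5920061*(-2193931) = -12988205349791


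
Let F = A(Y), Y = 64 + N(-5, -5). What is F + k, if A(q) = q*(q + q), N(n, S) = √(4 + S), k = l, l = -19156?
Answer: -10966 + 256*I ≈ -10966.0 + 256.0*I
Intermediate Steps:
k = -19156
Y = 64 + I (Y = 64 + √(4 - 5) = 64 + √(-1) = 64 + I ≈ 64.0 + 1.0*I)
A(q) = 2*q² (A(q) = q*(2*q) = 2*q²)
F = 2*(64 + I)² ≈ 8190.0 + 256.0*I
F + k = (8190 + 256*I) - 19156 = -10966 + 256*I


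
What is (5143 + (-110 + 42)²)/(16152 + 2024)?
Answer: 9767/18176 ≈ 0.53736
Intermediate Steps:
(5143 + (-110 + 42)²)/(16152 + 2024) = (5143 + (-68)²)/18176 = (5143 + 4624)*(1/18176) = 9767*(1/18176) = 9767/18176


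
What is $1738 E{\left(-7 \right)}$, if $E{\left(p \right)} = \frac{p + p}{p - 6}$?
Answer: $\frac{24332}{13} \approx 1871.7$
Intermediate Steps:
$E{\left(p \right)} = \frac{2 p}{-6 + p}$
$1738 E{\left(-7 \right)} = 1738 \cdot 2 \left(-7\right) \frac{1}{-6 - 7} = 1738 \cdot 2 \left(-7\right) \frac{1}{-13} = 1738 \cdot 2 \left(-7\right) \left(- \frac{1}{13}\right) = 1738 \cdot \frac{14}{13} = \frac{24332}{13}$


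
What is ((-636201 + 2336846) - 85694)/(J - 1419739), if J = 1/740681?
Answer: -1196163521631/1051573702258 ≈ -1.1375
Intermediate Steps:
J = 1/740681 ≈ 1.3501e-6
((-636201 + 2336846) - 85694)/(J - 1419739) = ((-636201 + 2336846) - 85694)/(1/740681 - 1419739) = (1700645 - 85694)/(-1051573702258/740681) = 1614951*(-740681/1051573702258) = -1196163521631/1051573702258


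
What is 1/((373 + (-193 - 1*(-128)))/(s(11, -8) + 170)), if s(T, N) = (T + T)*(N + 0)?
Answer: -3/154 ≈ -0.019481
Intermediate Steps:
s(T, N) = 2*N*T (s(T, N) = (2*T)*N = 2*N*T)
1/((373 + (-193 - 1*(-128)))/(s(11, -8) + 170)) = 1/((373 + (-193 - 1*(-128)))/(2*(-8)*11 + 170)) = 1/((373 + (-193 + 128))/(-176 + 170)) = 1/((373 - 65)/(-6)) = 1/(308*(-1/6)) = 1/(-154/3) = -3/154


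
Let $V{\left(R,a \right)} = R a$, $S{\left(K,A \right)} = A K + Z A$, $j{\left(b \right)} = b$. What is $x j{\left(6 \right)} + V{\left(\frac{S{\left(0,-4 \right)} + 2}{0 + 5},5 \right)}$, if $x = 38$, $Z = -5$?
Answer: $250$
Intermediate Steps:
$S{\left(K,A \right)} = - 5 A + A K$ ($S{\left(K,A \right)} = A K - 5 A = - 5 A + A K$)
$x j{\left(6 \right)} + V{\left(\frac{S{\left(0,-4 \right)} + 2}{0 + 5},5 \right)} = 38 \cdot 6 + \frac{- 4 \left(-5 + 0\right) + 2}{0 + 5} \cdot 5 = 228 + \frac{\left(-4\right) \left(-5\right) + 2}{5} \cdot 5 = 228 + \left(20 + 2\right) \frac{1}{5} \cdot 5 = 228 + 22 \cdot \frac{1}{5} \cdot 5 = 228 + \frac{22}{5} \cdot 5 = 228 + 22 = 250$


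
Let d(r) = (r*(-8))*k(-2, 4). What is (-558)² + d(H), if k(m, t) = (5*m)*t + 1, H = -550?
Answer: 139764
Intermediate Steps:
k(m, t) = 1 + 5*m*t (k(m, t) = 5*m*t + 1 = 1 + 5*m*t)
d(r) = 312*r (d(r) = (r*(-8))*(1 + 5*(-2)*4) = (-8*r)*(1 - 40) = -8*r*(-39) = 312*r)
(-558)² + d(H) = (-558)² + 312*(-550) = 311364 - 171600 = 139764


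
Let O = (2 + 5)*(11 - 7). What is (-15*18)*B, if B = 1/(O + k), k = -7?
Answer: -90/7 ≈ -12.857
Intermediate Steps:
O = 28 (O = 7*4 = 28)
B = 1/21 (B = 1/(28 - 7) = 1/21 ≈ 0.047619)
(-15*18)*B = -15*18*(1/21) = -270*1/21 = -90/7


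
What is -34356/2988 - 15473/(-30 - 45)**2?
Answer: -6652384/466875 ≈ -14.249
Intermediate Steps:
-34356/2988 - 15473/(-30 - 45)**2 = -34356*1/2988 - 15473/((-75)**2) = -2863/249 - 15473/5625 = -6652384/466875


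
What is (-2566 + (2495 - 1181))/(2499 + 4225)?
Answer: -313/1681 ≈ -0.18620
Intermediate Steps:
(-2566 + (2495 - 1181))/(2499 + 4225) = (-2566 + 1314)/6724 = -1252*1/6724 = -313/1681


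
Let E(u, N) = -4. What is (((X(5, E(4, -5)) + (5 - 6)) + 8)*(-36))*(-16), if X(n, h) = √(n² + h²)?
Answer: 4032 + 576*√41 ≈ 7720.2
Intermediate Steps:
X(n, h) = √(h² + n²)
(((X(5, E(4, -5)) + (5 - 6)) + 8)*(-36))*(-16) = (((√((-4)² + 5²) + (5 - 6)) + 8)*(-36))*(-16) = (((√(16 + 25) - 1) + 8)*(-36))*(-16) = (((√41 - 1) + 8)*(-36))*(-16) = (((-1 + √41) + 8)*(-36))*(-16) = ((7 + √41)*(-36))*(-16) = (-252 - 36*√41)*(-16) = 4032 + 576*√41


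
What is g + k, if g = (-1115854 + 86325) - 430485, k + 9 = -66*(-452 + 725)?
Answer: -1478041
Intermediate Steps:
k = -18027 (k = -9 - 66*(-452 + 725) = -9 - 66*273 = -9 - 18018 = -18027)
g = -1460014 (g = -1029529 - 430485 = -1460014)
g + k = -1460014 - 18027 = -1478041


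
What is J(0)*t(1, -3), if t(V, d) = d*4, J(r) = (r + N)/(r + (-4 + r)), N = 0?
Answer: 0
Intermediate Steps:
J(r) = r/(-4 + 2*r) (J(r) = (r + 0)/(r + (-4 + r)) = r/(-4 + 2*r))
t(V, d) = 4*d
J(0)*t(1, -3) = ((½)*0/(-2 + 0))*(4*(-3)) = ((½)*0/(-2))*(-12) = ((½)*0*(-½))*(-12) = 0*(-12) = 0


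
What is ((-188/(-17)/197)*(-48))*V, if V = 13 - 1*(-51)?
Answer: -577536/3349 ≈ -172.45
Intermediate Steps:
V = 64 (V = 13 + 51 = 64)
((-188/(-17)/197)*(-48))*V = ((-188/(-17)/197)*(-48))*64 = ((-188*(-1/17)*(1/197))*(-48))*64 = (((188/17)*(1/197))*(-48))*64 = ((188/3349)*(-48))*64 = -9024/3349*64 = -577536/3349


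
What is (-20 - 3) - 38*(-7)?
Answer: 243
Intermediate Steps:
(-20 - 3) - 38*(-7) = -23 + 266 = 243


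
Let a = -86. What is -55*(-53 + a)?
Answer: 7645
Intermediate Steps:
-55*(-53 + a) = -55*(-53 - 86) = -55*(-139) = 7645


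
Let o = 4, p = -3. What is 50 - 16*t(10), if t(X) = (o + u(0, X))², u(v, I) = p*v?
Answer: -206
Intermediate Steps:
u(v, I) = -3*v
t(X) = 16 (t(X) = (4 - 3*0)² = (4 + 0)² = 4² = 16)
50 - 16*t(10) = 50 - 16*16 = 50 - 256 = -206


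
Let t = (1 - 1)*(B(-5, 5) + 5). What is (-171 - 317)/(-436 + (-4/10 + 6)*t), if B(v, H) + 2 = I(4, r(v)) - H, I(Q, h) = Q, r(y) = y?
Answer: 122/109 ≈ 1.1193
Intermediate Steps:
B(v, H) = 2 - H (B(v, H) = -2 + (4 - H) = 2 - H)
t = 0 (t = (1 - 1)*((2 - 1*5) + 5) = 0*((2 - 5) + 5) = 0*(-3 + 5) = 0*2 = 0)
(-171 - 317)/(-436 + (-4/10 + 6)*t) = (-171 - 317)/(-436 + (-4/10 + 6)*0) = -488/(-436 + (-4*1/10 + 6)*0) = -488/(-436 + (-2/5 + 6)*0) = -488/(-436 + (28/5)*0) = -488/(-436 + 0) = -488/(-436) = -488*(-1/436) = 122/109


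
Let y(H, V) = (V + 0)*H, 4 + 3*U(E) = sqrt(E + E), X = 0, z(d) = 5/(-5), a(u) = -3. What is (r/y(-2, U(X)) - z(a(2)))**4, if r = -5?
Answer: 2401/4096 ≈ 0.58618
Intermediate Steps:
z(d) = -1 (z(d) = 5*(-1/5) = -1)
U(E) = -4/3 + sqrt(2)*sqrt(E)/3 (U(E) = -4/3 + sqrt(E + E)/3 = -4/3 + sqrt(2*E)/3 = -4/3 + (sqrt(2)*sqrt(E))/3 = -4/3 + sqrt(2)*sqrt(E)/3)
y(H, V) = H*V (y(H, V) = V*H = H*V)
(r/y(-2, U(X)) - z(a(2)))**4 = (-5*(-1/(2*(-4/3 + sqrt(2)*sqrt(0)/3))) - 1*(-1))**4 = (-5*(-1/(2*(-4/3 + (1/3)*sqrt(2)*0))) + 1)**4 = (-5*(-1/(2*(-4/3 + 0))) + 1)**4 = (-5/((-2*(-4/3))) + 1)**4 = (-5/8/3 + 1)**4 = (-5*3/8 + 1)**4 = (-15/8 + 1)**4 = (-7/8)**4 = 2401/4096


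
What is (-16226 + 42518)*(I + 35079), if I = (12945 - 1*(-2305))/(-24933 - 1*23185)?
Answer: 3169906383216/3437 ≈ 9.2229e+8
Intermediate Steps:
I = -7625/24059 (I = (12945 + 2305)/(-24933 - 23185) = 15250/(-48118) = 15250*(-1/48118) = -7625/24059 ≈ -0.31693)
(-16226 + 42518)*(I + 35079) = (-16226 + 42518)*(-7625/24059 + 35079) = 26292*(843958036/24059) = 3169906383216/3437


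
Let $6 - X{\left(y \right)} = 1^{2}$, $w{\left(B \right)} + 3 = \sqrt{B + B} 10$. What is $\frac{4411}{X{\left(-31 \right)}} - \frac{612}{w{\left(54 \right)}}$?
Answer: $\frac{5287769}{5995} - \frac{4080 \sqrt{3}}{1199} \approx 876.14$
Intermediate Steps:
$w{\left(B \right)} = -3 + 10 \sqrt{2} \sqrt{B}$ ($w{\left(B \right)} = -3 + \sqrt{B + B} 10 = -3 + \sqrt{2 B} 10 = -3 + \sqrt{2} \sqrt{B} 10 = -3 + 10 \sqrt{2} \sqrt{B}$)
$X{\left(y \right)} = 5$ ($X{\left(y \right)} = 6 - 1^{2} = 6 - 1 = 5$)
$\frac{4411}{X{\left(-31 \right)}} - \frac{612}{w{\left(54 \right)}} = \frac{4411}{5} - \frac{612}{-3 + 10 \sqrt{2} \sqrt{54}} = 4411 \cdot \frac{1}{5} - \frac{612}{-3 + 10 \sqrt{2} \cdot 3 \sqrt{6}} = \frac{4411}{5} - \frac{612}{-3 + 60 \sqrt{3}}$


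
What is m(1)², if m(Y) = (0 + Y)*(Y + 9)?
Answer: 100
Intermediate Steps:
m(Y) = Y*(9 + Y)
m(1)² = (1*(9 + 1))² = (1*10)² = 10² = 100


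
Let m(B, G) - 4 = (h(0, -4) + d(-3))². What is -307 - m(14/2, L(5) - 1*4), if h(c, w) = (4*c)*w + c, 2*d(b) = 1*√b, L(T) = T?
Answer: -1241/4 ≈ -310.25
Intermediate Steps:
d(b) = √b/2 (d(b) = (1*√b)/2 = √b/2)
h(c, w) = c + 4*c*w (h(c, w) = 4*c*w + c = c + 4*c*w)
m(B, G) = 13/4 (m(B, G) = 4 + (0*(1 + 4*(-4)) + √(-3)/2)² = 4 + (0*(1 - 16) + (I*√3)/2)² = 4 + (0*(-15) + I*√3/2)² = 4 + (0 + I*√3/2)² = 4 + (I*√3/2)² = 4 - ¾ = 13/4)
-307 - m(14/2, L(5) - 1*4) = -307 - 1*13/4 = -307 - 13/4 = -1241/4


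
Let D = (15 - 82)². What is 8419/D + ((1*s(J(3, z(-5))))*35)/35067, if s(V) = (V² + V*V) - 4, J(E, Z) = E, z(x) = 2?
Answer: 297428683/157415763 ≈ 1.8894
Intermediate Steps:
D = 4489 (D = (-67)² = 4489)
s(V) = -4 + 2*V² (s(V) = (V² + V²) - 4 = 2*V² - 4 = -4 + 2*V²)
8419/D + ((1*s(J(3, z(-5))))*35)/35067 = 8419/4489 + ((1*(-4 + 2*3²))*35)/35067 = 8419*(1/4489) + ((1*(-4 + 2*9))*35)*(1/35067) = 8419/4489 + ((1*(-4 + 18))*35)*(1/35067) = 8419/4489 + ((1*14)*35)*(1/35067) = 8419/4489 + (14*35)*(1/35067) = 8419/4489 + 490*(1/35067) = 8419/4489 + 490/35067 = 297428683/157415763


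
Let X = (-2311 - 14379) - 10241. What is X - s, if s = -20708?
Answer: -6223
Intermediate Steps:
X = -26931 (X = -16690 - 10241 = -26931)
X - s = -26931 - 1*(-20708) = -26931 + 20708 = -6223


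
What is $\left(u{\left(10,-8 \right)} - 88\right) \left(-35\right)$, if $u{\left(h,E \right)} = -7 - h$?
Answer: $3675$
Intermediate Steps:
$\left(u{\left(10,-8 \right)} - 88\right) \left(-35\right) = \left(\left(-7 - 10\right) - 88\right) \left(-35\right) = \left(-17 - 88\right) \left(-35\right) = \left(-105\right) \left(-35\right) = 3675$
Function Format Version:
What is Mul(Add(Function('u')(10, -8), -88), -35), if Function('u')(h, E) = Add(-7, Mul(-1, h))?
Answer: 3675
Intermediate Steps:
Mul(Add(Function('u')(10, -8), -88), -35) = Mul(Add(Add(-7, Mul(-1, 10)), -88), -35) = Mul(Add(Add(-7, -10), -88), -35) = Mul(Add(-17, -88), -35) = Mul(-105, -35) = 3675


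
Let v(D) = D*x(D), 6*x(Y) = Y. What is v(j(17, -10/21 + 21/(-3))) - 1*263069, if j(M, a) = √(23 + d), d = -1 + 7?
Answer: -1578385/6 ≈ -2.6306e+5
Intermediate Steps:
d = 6
x(Y) = Y/6
j(M, a) = √29 (j(M, a) = √(23 + 6) = √29)
v(D) = D²/6 (v(D) = D*(D/6) = D²/6)
v(j(17, -10/21 + 21/(-3))) - 1*263069 = (√29)²/6 - 1*263069 = (⅙)*29 - 263069 = 29/6 - 263069 = -1578385/6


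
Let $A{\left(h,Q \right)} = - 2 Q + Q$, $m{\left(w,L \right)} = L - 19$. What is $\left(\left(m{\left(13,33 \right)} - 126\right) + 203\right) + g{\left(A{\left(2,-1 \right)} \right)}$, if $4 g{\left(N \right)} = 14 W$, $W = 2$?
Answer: $98$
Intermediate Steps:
$m{\left(w,L \right)} = -19 + L$ ($m{\left(w,L \right)} = L - 19 = -19 + L$)
$A{\left(h,Q \right)} = - Q$
$g{\left(N \right)} = 7$ ($g{\left(N \right)} = \frac{14 \cdot 2}{4} = \frac{1}{4} \cdot 28 = 7$)
$\left(\left(m{\left(13,33 \right)} - 126\right) + 203\right) + g{\left(A{\left(2,-1 \right)} \right)} = \left(\left(\left(-19 + 33\right) - 126\right) + 203\right) + 7 = \left(\left(14 - 126\right) + 203\right) + 7 = \left(-112 + 203\right) + 7 = 91 + 7 = 98$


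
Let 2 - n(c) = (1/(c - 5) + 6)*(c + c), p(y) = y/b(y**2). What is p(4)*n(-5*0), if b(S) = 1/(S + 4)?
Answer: 160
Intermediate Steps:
b(S) = 1/(4 + S)
p(y) = y*(4 + y**2) (p(y) = y/(1/(4 + y**2)) = y*(4 + y**2))
n(c) = 2 - 2*c*(6 + 1/(-5 + c)) (n(c) = 2 - (1/(c - 5) + 6)*(c + c) = 2 - (1/(-5 + c) + 6)*2*c = 2 - (6 + 1/(-5 + c))*2*c = 2 - 2*c*(6 + 1/(-5 + c)))
p(4)*n(-5*0) = (4*(4 + 4**2))*(2*(-5 - 6*(-5*0)**2 + 30*(-5*0))/(-5 - 5*0)) = (4*(4 + 16))*(2*(-5 - 6*0**2 + 30*0)/(-5 + 0)) = (4*20)*(2*(-5 - 6*0 + 0)/(-5)) = 80*(2*(-1/5)*(-5 + 0 + 0)) = 80*(2*(-1/5)*(-5)) = 80*2 = 160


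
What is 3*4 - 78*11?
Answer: -846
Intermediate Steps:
3*4 - 78*11 = 12 - 858 = -846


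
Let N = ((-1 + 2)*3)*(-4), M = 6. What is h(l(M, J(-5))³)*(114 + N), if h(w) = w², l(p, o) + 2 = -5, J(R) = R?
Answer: 12000198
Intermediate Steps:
l(p, o) = -7 (l(p, o) = -2 - 5 = -7)
N = -12 (N = (1*3)*(-4) = 3*(-4) = -12)
h(l(M, J(-5))³)*(114 + N) = ((-7)³)²*(114 - 12) = (-343)²*102 = 117649*102 = 12000198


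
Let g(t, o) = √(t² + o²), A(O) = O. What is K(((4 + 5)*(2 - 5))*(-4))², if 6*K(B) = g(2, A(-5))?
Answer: 29/36 ≈ 0.80556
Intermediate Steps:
g(t, o) = √(o² + t²)
K(B) = √29/6 (K(B) = √((-5)² + 2²)/6 = √(25 + 4)/6 = √29/6)
K(((4 + 5)*(2 - 5))*(-4))² = (√29/6)² = 29/36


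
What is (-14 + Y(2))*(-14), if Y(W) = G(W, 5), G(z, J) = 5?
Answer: 126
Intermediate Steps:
Y(W) = 5
(-14 + Y(2))*(-14) = (-14 + 5)*(-14) = -9*(-14) = 126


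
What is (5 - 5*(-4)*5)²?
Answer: 11025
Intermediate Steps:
(5 - 5*(-4)*5)² = (5 + 20*5)² = (5 + 100)² = 105² = 11025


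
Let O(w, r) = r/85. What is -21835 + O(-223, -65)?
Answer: -371208/17 ≈ -21836.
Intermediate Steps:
O(w, r) = r/85 (O(w, r) = r*(1/85) = r/85)
-21835 + O(-223, -65) = -21835 + (1/85)*(-65) = -21835 - 13/17 = -371208/17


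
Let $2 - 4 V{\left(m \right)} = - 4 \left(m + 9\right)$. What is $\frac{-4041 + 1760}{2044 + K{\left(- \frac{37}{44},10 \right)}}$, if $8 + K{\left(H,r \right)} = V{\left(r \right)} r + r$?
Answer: $- \frac{2281}{2241} \approx -1.0178$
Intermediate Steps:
$V{\left(m \right)} = \frac{19}{2} + m$ ($V{\left(m \right)} = \frac{1}{2} - \frac{\left(-4\right) \left(m + 9\right)}{4} = \frac{1}{2} - \frac{\left(-4\right) \left(9 + m\right)}{4} = \frac{1}{2} - \frac{-36 - 4 m}{4} = \frac{1}{2} + \left(9 + m\right) = \frac{19}{2} + m$)
$K{\left(H,r \right)} = -8 + r + r \left(\frac{19}{2} + r\right)$ ($K{\left(H,r \right)} = -8 + \left(\left(\frac{19}{2} + r\right) r + r\right) = -8 + \left(r \left(\frac{19}{2} + r\right) + r\right) = -8 + \left(r + r \left(\frac{19}{2} + r\right)\right) = -8 + r + r \left(\frac{19}{2} + r\right)$)
$\frac{-4041 + 1760}{2044 + K{\left(- \frac{37}{44},10 \right)}} = \frac{-4041 + 1760}{2044 + \left(-8 + 10^{2} + \frac{21}{2} \cdot 10\right)} = - \frac{2281}{2044 + \left(-8 + 100 + 105\right)} = - \frac{2281}{2044 + 197} = - \frac{2281}{2241}$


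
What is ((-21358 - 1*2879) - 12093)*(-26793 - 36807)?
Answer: 2310588000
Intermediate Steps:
((-21358 - 1*2879) - 12093)*(-26793 - 36807) = ((-21358 - 2879) - 12093)*(-63600) = (-24237 - 12093)*(-63600) = -36330*(-63600) = 2310588000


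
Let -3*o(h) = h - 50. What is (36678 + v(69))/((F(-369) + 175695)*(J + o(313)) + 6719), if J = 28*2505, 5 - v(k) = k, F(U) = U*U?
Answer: 36614/21846247183 ≈ 1.6760e-6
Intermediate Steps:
F(U) = U²
v(k) = 5 - k
J = 70140
o(h) = 50/3 - h/3 (o(h) = -(h - 50)/3 = -(-50 + h)/3 = 50/3 - h/3)
(36678 + v(69))/((F(-369) + 175695)*(J + o(313)) + 6719) = (36678 + (5 - 1*69))/(((-369)² + 175695)*(70140 + (50/3 - ⅓*313)) + 6719) = (36678 + (5 - 69))/((136161 + 175695)*(70140 + (50/3 - 313/3)) + 6719) = (36678 - 64)/(311856*(70140 - 263/3) + 6719) = 36614/(311856*(210157/3) + 6719) = 36614/(21846240464 + 6719) = 36614/21846247183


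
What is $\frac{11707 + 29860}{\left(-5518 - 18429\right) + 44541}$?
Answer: $\frac{41567}{20594} \approx 2.0184$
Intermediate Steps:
$\frac{11707 + 29860}{\left(-5518 - 18429\right) + 44541} = \frac{41567}{\left(-5518 - 18429\right) + 44541} = \frac{41567}{-23947 + 44541} = \frac{41567}{20594}$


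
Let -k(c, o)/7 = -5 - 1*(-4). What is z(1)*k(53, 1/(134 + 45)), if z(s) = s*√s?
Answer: 7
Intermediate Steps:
k(c, o) = 7 (k(c, o) = -7*(-5 - 1*(-4)) = -7*(-5 + 4) = -7*(-1) = 7)
z(s) = s^(3/2)
z(1)*k(53, 1/(134 + 45)) = 1^(3/2)*7 = 1*7 = 7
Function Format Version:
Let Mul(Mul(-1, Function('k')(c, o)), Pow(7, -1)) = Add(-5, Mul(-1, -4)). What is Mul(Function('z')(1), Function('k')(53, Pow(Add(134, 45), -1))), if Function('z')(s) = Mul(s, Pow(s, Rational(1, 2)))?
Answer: 7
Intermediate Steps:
Function('k')(c, o) = 7 (Function('k')(c, o) = Mul(-7, Add(-5, Mul(-1, -4))) = Mul(-7, Add(-5, 4)) = Mul(-7, -1) = 7)
Function('z')(s) = Pow(s, Rational(3, 2))
Mul(Function('z')(1), Function('k')(53, Pow(Add(134, 45), -1))) = Mul(Pow(1, Rational(3, 2)), 7) = Mul(1, 7) = 7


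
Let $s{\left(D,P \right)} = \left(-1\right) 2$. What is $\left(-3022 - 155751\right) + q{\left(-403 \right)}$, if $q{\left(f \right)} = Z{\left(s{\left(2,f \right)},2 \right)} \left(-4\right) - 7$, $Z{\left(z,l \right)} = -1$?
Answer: $-158776$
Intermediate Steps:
$s{\left(D,P \right)} = -2$
$q{\left(f \right)} = -3$ ($q{\left(f \right)} = \left(-1\right) \left(-4\right) - 7 = 4 - 7 = -3$)
$\left(-3022 - 155751\right) + q{\left(-403 \right)} = \left(-3022 - 155751\right) - 3 = -158773 - 3 = -158776$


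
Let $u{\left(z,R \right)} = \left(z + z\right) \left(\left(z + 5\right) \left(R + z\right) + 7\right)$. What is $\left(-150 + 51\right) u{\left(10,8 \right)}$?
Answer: $-548460$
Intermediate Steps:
$u{\left(z,R \right)} = 2 z \left(7 + \left(5 + z\right) \left(R + z\right)\right)$ ($u{\left(z,R \right)} = 2 z \left(\left(5 + z\right) \left(R + z\right) + 7\right) = 2 z \left(7 + \left(5 + z\right) \left(R + z\right)\right)$)
$\left(-150 + 51\right) u{\left(10,8 \right)} = \left(-150 + 51\right) 2 \cdot 10 \left(7 + 10^{2} + 5 \cdot 8 + 5 \cdot 10 + 8 \cdot 10\right) = - 99 \cdot 2 \cdot 10 \left(7 + 100 + 40 + 50 + 80\right) = - 99 \cdot 2 \cdot 10 \cdot 277 = \left(-99\right) 5540 = -548460$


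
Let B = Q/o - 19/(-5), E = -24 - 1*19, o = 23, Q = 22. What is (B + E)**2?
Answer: 19342404/13225 ≈ 1462.6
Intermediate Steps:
E = -43 (E = -24 - 19 = -43)
B = 547/115 (B = 22/23 - 19/(-5) = 22*(1/23) - 19*(-1/5) = 22/23 + 19/5 = 547/115 ≈ 4.7565)
(B + E)**2 = (547/115 - 43)**2 = (-4398/115)**2 = 19342404/13225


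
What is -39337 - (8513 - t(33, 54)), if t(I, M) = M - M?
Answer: -47850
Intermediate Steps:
t(I, M) = 0
-39337 - (8513 - t(33, 54)) = -39337 - (8513 - 1*0) = -39337 - (8513 + 0) = -39337 - 1*8513 = -39337 - 8513 = -47850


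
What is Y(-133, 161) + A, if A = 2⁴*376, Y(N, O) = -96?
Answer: 5920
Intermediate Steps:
A = 6016 (A = 16*376 = 6016)
Y(-133, 161) + A = -96 + 6016 = 5920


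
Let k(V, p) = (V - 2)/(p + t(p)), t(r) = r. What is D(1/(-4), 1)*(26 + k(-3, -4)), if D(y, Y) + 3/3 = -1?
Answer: -213/4 ≈ -53.250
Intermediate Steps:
D(y, Y) = -2 (D(y, Y) = -1 - 1 = -2)
k(V, p) = (-2 + V)/(2*p) (k(V, p) = (V - 2)/(p + p) = (-2 + V)/((2*p)) = (-2 + V)*(1/(2*p)) = (-2 + V)/(2*p))
D(1/(-4), 1)*(26 + k(-3, -4)) = -2*(26 + (½)*(-2 - 3)/(-4)) = -2*(26 + (½)*(-¼)*(-5)) = -2*(26 + 5/8) = -2*213/8 = -213/4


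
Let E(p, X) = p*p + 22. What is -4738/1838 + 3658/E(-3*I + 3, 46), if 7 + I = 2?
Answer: 1271014/158987 ≈ 7.9945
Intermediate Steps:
I = -5 (I = -7 + 2 = -5)
E(p, X) = 22 + p² (E(p, X) = p² + 22 = 22 + p²)
-4738/1838 + 3658/E(-3*I + 3, 46) = -4738/1838 + 3658/(22 + (-3*(-5) + 3)²) = -4738*1/1838 + 3658/(22 + (15 + 3)²) = -2369/919 + 3658/(22 + 18²) = -2369/919 + 3658/(22 + 324) = -2369/919 + 3658/346 = -2369/919 + 3658*(1/346) = -2369/919 + 1829/173 = 1271014/158987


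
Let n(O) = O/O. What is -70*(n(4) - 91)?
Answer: 6300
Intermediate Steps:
n(O) = 1
-70*(n(4) - 91) = -70*(1 - 91) = -70*(-90) = 6300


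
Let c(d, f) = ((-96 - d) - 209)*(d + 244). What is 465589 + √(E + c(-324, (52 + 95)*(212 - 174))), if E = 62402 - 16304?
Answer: 465589 + √44578 ≈ 4.6580e+5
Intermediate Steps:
c(d, f) = (-305 - d)*(244 + d)
E = 46098
465589 + √(E + c(-324, (52 + 95)*(212 - 174))) = 465589 + √(46098 + (-74420 - 1*(-324)² - 549*(-324))) = 465589 + √(46098 + (-74420 - 1*104976 + 177876)) = 465589 + √(46098 + (-74420 - 104976 + 177876)) = 465589 + √(46098 - 1520) = 465589 + √44578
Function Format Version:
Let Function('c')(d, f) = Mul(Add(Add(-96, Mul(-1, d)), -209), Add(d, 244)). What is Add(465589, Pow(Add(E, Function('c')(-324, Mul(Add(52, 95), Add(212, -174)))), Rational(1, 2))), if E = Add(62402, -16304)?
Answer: Add(465589, Pow(44578, Rational(1, 2))) ≈ 4.6580e+5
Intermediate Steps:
Function('c')(d, f) = Mul(Add(-305, Mul(-1, d)), Add(244, d))
E = 46098
Add(465589, Pow(Add(E, Function('c')(-324, Mul(Add(52, 95), Add(212, -174)))), Rational(1, 2))) = Add(465589, Pow(Add(46098, Add(-74420, Mul(-1, Pow(-324, 2)), Mul(-549, -324))), Rational(1, 2))) = Add(465589, Pow(Add(46098, Add(-74420, Mul(-1, 104976), 177876)), Rational(1, 2))) = Add(465589, Pow(Add(46098, Add(-74420, -104976, 177876)), Rational(1, 2))) = Add(465589, Pow(Add(46098, -1520), Rational(1, 2))) = Add(465589, Pow(44578, Rational(1, 2)))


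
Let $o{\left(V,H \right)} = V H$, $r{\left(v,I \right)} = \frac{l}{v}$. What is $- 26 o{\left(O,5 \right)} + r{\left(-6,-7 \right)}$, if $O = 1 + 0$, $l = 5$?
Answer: $- \frac{785}{6} \approx -130.83$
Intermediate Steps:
$r{\left(v,I \right)} = \frac{5}{v}$
$O = 1$
$o{\left(V,H \right)} = H V$
$- 26 o{\left(O,5 \right)} + r{\left(-6,-7 \right)} = - 26 \cdot 5 \cdot 1 + \frac{5}{-6} = \left(-26\right) 5 + 5 \left(- \frac{1}{6}\right) = -130 - \frac{5}{6} = - \frac{785}{6}$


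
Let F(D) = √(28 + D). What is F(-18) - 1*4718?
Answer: -4718 + √10 ≈ -4714.8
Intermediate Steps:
F(-18) - 1*4718 = √(28 - 18) - 1*4718 = √10 - 4718 = -4718 + √10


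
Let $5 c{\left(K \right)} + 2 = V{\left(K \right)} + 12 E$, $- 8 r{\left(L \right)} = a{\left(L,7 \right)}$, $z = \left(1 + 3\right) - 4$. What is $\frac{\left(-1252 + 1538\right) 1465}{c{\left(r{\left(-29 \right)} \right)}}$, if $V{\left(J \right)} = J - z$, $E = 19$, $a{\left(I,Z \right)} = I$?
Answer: $\frac{1523600}{167} \approx 9123.4$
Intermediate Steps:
$z = 0$ ($z = 4 - 4 = 0$)
$V{\left(J \right)} = J$ ($V{\left(J \right)} = J - 0 = J + 0 = J$)
$r{\left(L \right)} = - \frac{L}{8}$
$c{\left(K \right)} = \frac{226}{5} + \frac{K}{5}$ ($c{\left(K \right)} = - \frac{2}{5} + \frac{K + 12 \cdot 19}{5} = - \frac{2}{5} + \frac{K + 228}{5} = - \frac{2}{5} + \frac{228 + K}{5} = - \frac{2}{5} + \left(\frac{228}{5} + \frac{K}{5}\right) = \frac{226}{5} + \frac{K}{5}$)
$\frac{\left(-1252 + 1538\right) 1465}{c{\left(r{\left(-29 \right)} \right)}} = \frac{\left(-1252 + 1538\right) 1465}{\frac{226}{5} + \frac{\left(- \frac{1}{8}\right) \left(-29\right)}{5}} = \frac{286 \cdot 1465}{\frac{226}{5} + \frac{1}{5} \cdot \frac{29}{8}} = \frac{418990}{\frac{226}{5} + \frac{29}{40}} = \frac{418990}{\frac{1837}{40}} = 418990 \cdot \frac{40}{1837} = \frac{1523600}{167}$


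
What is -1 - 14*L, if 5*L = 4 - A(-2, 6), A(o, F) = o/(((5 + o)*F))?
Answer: -563/45 ≈ -12.511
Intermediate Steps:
A(o, F) = o/(F*(5 + o)) (A(o, F) = o/((F*(5 + o))) = o*(1/(F*(5 + o))) = o/(F*(5 + o)))
L = 37/45 (L = (4 - (-2)/(6*(5 - 2)))/5 = (4 - (-2)/(6*3))/5 = (4 - 1*(-1/9))/5 = (4 + 1/9)/5 = (1/5)*(37/9) = 37/45 ≈ 0.82222)
-1 - 14*L = -1 - 14*37/45 = -1 - 518/45 = -563/45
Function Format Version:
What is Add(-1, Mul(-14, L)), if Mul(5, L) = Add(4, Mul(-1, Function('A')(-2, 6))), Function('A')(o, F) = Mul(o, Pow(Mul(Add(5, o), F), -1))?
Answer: Rational(-563, 45) ≈ -12.511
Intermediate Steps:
Function('A')(o, F) = Mul(o, Pow(F, -1), Pow(Add(5, o), -1)) (Function('A')(o, F) = Mul(o, Pow(Mul(F, Add(5, o)), -1)) = Mul(o, Mul(Pow(F, -1), Pow(Add(5, o), -1))) = Mul(o, Pow(F, -1), Pow(Add(5, o), -1)))
L = Rational(37, 45) (L = Mul(Rational(1, 5), Add(4, Mul(-1, Mul(-2, Pow(6, -1), Pow(Add(5, -2), -1))))) = Mul(Rational(1, 5), Add(4, Mul(-1, Mul(-2, Rational(1, 6), Pow(3, -1))))) = Mul(Rational(1, 5), Add(4, Mul(-1, Mul(-2, Rational(1, 6), Rational(1, 3))))) = Mul(Rational(1, 5), Add(4, Mul(-1, Rational(-1, 9)))) = Mul(Rational(1, 5), Add(4, Rational(1, 9))) = Mul(Rational(1, 5), Rational(37, 9)) = Rational(37, 45) ≈ 0.82222)
Add(-1, Mul(-14, L)) = Add(-1, Mul(-14, Rational(37, 45))) = Add(-1, Rational(-518, 45)) = Rational(-563, 45)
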